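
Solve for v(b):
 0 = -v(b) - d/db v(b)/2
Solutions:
 v(b) = C1*exp(-2*b)


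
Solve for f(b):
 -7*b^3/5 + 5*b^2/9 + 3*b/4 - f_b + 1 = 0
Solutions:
 f(b) = C1 - 7*b^4/20 + 5*b^3/27 + 3*b^2/8 + b


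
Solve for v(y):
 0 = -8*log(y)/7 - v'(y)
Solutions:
 v(y) = C1 - 8*y*log(y)/7 + 8*y/7


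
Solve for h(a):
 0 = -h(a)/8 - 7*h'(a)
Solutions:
 h(a) = C1*exp(-a/56)


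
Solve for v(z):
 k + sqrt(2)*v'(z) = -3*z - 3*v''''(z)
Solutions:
 v(z) = C1 + C4*exp(-2^(1/6)*3^(2/3)*z/3) - sqrt(2)*k*z/2 - 3*sqrt(2)*z^2/4 + (C2*sin(6^(1/6)*z/2) + C3*cos(6^(1/6)*z/2))*exp(2^(1/6)*3^(2/3)*z/6)


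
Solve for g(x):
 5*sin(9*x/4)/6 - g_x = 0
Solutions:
 g(x) = C1 - 10*cos(9*x/4)/27


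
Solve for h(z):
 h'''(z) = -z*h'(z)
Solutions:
 h(z) = C1 + Integral(C2*airyai(-z) + C3*airybi(-z), z)


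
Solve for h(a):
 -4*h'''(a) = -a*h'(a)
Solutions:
 h(a) = C1 + Integral(C2*airyai(2^(1/3)*a/2) + C3*airybi(2^(1/3)*a/2), a)


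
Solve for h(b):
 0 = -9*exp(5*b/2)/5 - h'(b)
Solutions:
 h(b) = C1 - 18*exp(5*b/2)/25


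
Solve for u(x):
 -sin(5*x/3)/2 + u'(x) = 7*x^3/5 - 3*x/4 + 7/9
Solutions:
 u(x) = C1 + 7*x^4/20 - 3*x^2/8 + 7*x/9 - 3*cos(5*x/3)/10


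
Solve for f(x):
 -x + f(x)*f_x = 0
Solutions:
 f(x) = -sqrt(C1 + x^2)
 f(x) = sqrt(C1 + x^2)


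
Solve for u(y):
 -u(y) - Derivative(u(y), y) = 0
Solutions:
 u(y) = C1*exp(-y)


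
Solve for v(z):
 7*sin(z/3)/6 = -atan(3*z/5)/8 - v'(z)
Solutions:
 v(z) = C1 - z*atan(3*z/5)/8 + 5*log(9*z^2 + 25)/48 + 7*cos(z/3)/2


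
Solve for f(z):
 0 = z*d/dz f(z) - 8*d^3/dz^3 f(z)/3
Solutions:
 f(z) = C1 + Integral(C2*airyai(3^(1/3)*z/2) + C3*airybi(3^(1/3)*z/2), z)


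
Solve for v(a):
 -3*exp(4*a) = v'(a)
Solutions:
 v(a) = C1 - 3*exp(4*a)/4


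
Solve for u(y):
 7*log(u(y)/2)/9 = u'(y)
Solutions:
 9*Integral(1/(-log(_y) + log(2)), (_y, u(y)))/7 = C1 - y


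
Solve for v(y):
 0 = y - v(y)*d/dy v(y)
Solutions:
 v(y) = -sqrt(C1 + y^2)
 v(y) = sqrt(C1 + y^2)


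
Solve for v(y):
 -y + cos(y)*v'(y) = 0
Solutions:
 v(y) = C1 + Integral(y/cos(y), y)


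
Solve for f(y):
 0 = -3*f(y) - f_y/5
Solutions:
 f(y) = C1*exp(-15*y)


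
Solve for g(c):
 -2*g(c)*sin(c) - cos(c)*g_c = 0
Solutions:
 g(c) = C1*cos(c)^2


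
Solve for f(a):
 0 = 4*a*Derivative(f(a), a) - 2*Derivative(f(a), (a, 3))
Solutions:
 f(a) = C1 + Integral(C2*airyai(2^(1/3)*a) + C3*airybi(2^(1/3)*a), a)


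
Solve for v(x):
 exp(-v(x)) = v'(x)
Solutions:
 v(x) = log(C1 + x)


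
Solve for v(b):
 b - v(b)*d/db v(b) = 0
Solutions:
 v(b) = -sqrt(C1 + b^2)
 v(b) = sqrt(C1 + b^2)


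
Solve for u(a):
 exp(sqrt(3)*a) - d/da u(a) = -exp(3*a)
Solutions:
 u(a) = C1 + exp(3*a)/3 + sqrt(3)*exp(sqrt(3)*a)/3


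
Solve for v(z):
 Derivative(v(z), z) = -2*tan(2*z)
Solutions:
 v(z) = C1 + log(cos(2*z))


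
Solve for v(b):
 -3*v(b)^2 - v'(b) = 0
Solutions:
 v(b) = 1/(C1 + 3*b)


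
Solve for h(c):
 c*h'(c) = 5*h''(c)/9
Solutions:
 h(c) = C1 + C2*erfi(3*sqrt(10)*c/10)


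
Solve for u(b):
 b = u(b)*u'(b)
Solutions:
 u(b) = -sqrt(C1 + b^2)
 u(b) = sqrt(C1 + b^2)


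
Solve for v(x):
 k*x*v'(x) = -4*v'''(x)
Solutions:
 v(x) = C1 + Integral(C2*airyai(2^(1/3)*x*(-k)^(1/3)/2) + C3*airybi(2^(1/3)*x*(-k)^(1/3)/2), x)


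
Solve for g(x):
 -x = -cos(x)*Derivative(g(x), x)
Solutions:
 g(x) = C1 + Integral(x/cos(x), x)


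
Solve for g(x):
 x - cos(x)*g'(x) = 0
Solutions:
 g(x) = C1 + Integral(x/cos(x), x)


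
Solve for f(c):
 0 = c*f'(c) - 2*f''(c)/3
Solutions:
 f(c) = C1 + C2*erfi(sqrt(3)*c/2)


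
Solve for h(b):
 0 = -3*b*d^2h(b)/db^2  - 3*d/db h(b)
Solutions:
 h(b) = C1 + C2*log(b)


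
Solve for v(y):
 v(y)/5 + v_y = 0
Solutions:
 v(y) = C1*exp(-y/5)


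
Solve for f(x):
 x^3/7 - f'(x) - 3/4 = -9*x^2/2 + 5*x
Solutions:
 f(x) = C1 + x^4/28 + 3*x^3/2 - 5*x^2/2 - 3*x/4


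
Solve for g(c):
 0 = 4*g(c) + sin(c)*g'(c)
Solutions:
 g(c) = C1*(cos(c)^2 + 2*cos(c) + 1)/(cos(c)^2 - 2*cos(c) + 1)


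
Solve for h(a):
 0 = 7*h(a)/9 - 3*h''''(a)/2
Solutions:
 h(a) = C1*exp(-42^(1/4)*a/3) + C2*exp(42^(1/4)*a/3) + C3*sin(42^(1/4)*a/3) + C4*cos(42^(1/4)*a/3)


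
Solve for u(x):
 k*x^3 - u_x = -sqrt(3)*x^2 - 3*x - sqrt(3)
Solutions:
 u(x) = C1 + k*x^4/4 + sqrt(3)*x^3/3 + 3*x^2/2 + sqrt(3)*x


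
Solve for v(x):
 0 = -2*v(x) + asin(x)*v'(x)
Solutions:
 v(x) = C1*exp(2*Integral(1/asin(x), x))


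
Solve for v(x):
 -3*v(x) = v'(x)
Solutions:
 v(x) = C1*exp(-3*x)


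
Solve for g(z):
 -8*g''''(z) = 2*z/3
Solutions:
 g(z) = C1 + C2*z + C3*z^2 + C4*z^3 - z^5/1440


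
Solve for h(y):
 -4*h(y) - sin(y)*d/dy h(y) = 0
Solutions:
 h(y) = C1*(cos(y)^2 + 2*cos(y) + 1)/(cos(y)^2 - 2*cos(y) + 1)


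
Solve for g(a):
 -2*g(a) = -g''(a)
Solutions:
 g(a) = C1*exp(-sqrt(2)*a) + C2*exp(sqrt(2)*a)


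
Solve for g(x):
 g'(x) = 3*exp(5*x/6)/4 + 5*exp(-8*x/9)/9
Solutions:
 g(x) = C1 + 9*exp(5*x/6)/10 - 5*exp(-8*x/9)/8


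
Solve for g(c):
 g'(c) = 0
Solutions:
 g(c) = C1


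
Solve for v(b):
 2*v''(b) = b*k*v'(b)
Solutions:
 v(b) = Piecewise((-sqrt(pi)*C1*erf(b*sqrt(-k)/2)/sqrt(-k) - C2, (k > 0) | (k < 0)), (-C1*b - C2, True))


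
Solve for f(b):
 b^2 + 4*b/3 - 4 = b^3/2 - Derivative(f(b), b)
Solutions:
 f(b) = C1 + b^4/8 - b^3/3 - 2*b^2/3 + 4*b


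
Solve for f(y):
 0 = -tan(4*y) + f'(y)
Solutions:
 f(y) = C1 - log(cos(4*y))/4


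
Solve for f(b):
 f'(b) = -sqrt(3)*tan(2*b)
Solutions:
 f(b) = C1 + sqrt(3)*log(cos(2*b))/2


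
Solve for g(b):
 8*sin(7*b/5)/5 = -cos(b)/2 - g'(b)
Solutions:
 g(b) = C1 - sin(b)/2 + 8*cos(7*b/5)/7


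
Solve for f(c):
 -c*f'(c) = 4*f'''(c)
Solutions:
 f(c) = C1 + Integral(C2*airyai(-2^(1/3)*c/2) + C3*airybi(-2^(1/3)*c/2), c)


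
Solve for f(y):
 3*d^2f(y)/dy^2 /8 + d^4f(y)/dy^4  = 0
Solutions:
 f(y) = C1 + C2*y + C3*sin(sqrt(6)*y/4) + C4*cos(sqrt(6)*y/4)


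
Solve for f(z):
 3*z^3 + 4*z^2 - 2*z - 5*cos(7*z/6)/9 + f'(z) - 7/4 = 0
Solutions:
 f(z) = C1 - 3*z^4/4 - 4*z^3/3 + z^2 + 7*z/4 + 10*sin(7*z/6)/21


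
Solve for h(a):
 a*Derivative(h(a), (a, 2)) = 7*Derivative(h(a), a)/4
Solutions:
 h(a) = C1 + C2*a^(11/4)


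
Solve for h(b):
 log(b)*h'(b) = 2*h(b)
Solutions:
 h(b) = C1*exp(2*li(b))


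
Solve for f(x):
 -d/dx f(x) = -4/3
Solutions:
 f(x) = C1 + 4*x/3


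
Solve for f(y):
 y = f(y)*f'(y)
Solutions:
 f(y) = -sqrt(C1 + y^2)
 f(y) = sqrt(C1 + y^2)


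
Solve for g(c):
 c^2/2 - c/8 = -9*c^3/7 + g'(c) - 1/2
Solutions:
 g(c) = C1 + 9*c^4/28 + c^3/6 - c^2/16 + c/2


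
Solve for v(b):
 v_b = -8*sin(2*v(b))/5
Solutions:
 8*b/5 + log(cos(2*v(b)) - 1)/4 - log(cos(2*v(b)) + 1)/4 = C1


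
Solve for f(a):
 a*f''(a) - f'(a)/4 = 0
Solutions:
 f(a) = C1 + C2*a^(5/4)


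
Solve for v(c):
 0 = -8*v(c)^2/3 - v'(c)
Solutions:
 v(c) = 3/(C1 + 8*c)


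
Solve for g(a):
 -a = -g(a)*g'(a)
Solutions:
 g(a) = -sqrt(C1 + a^2)
 g(a) = sqrt(C1 + a^2)


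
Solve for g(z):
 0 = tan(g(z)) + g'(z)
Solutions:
 g(z) = pi - asin(C1*exp(-z))
 g(z) = asin(C1*exp(-z))


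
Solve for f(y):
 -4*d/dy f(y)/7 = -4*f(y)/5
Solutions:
 f(y) = C1*exp(7*y/5)


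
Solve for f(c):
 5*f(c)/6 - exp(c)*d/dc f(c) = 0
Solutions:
 f(c) = C1*exp(-5*exp(-c)/6)


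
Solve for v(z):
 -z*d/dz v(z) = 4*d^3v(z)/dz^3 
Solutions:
 v(z) = C1 + Integral(C2*airyai(-2^(1/3)*z/2) + C3*airybi(-2^(1/3)*z/2), z)


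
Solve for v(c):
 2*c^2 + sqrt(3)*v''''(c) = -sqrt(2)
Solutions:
 v(c) = C1 + C2*c + C3*c^2 + C4*c^3 - sqrt(3)*c^6/540 - sqrt(6)*c^4/72


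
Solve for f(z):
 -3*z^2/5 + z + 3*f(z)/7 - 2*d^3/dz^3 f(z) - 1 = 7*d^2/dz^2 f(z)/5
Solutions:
 f(z) = C1*exp(-z*(343*7^(1/3)/(180*sqrt(9655) + 17849)^(1/3) + 98 + 7^(2/3)*(180*sqrt(9655) + 17849)^(1/3))/420)*sin(sqrt(3)*7^(1/3)*z*(-7^(1/3)*(180*sqrt(9655) + 17849)^(1/3) + 343/(180*sqrt(9655) + 17849)^(1/3))/420) + C2*exp(-z*(343*7^(1/3)/(180*sqrt(9655) + 17849)^(1/3) + 98 + 7^(2/3)*(180*sqrt(9655) + 17849)^(1/3))/420)*cos(sqrt(3)*7^(1/3)*z*(-7^(1/3)*(180*sqrt(9655) + 17849)^(1/3) + 343/(180*sqrt(9655) + 17849)^(1/3))/420) + C3*exp(z*(-49 + 343*7^(1/3)/(180*sqrt(9655) + 17849)^(1/3) + 7^(2/3)*(180*sqrt(9655) + 17849)^(1/3))/210) + 7*z^2/5 - 7*z/3 + 287/25


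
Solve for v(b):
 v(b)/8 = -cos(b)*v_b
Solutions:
 v(b) = C1*(sin(b) - 1)^(1/16)/(sin(b) + 1)^(1/16)


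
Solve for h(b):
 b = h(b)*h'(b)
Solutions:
 h(b) = -sqrt(C1 + b^2)
 h(b) = sqrt(C1 + b^2)


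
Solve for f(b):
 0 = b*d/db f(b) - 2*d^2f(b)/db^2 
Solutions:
 f(b) = C1 + C2*erfi(b/2)


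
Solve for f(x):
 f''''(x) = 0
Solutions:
 f(x) = C1 + C2*x + C3*x^2 + C4*x^3


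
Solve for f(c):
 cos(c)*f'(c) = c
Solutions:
 f(c) = C1 + Integral(c/cos(c), c)


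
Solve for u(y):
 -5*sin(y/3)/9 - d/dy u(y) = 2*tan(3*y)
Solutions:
 u(y) = C1 + 2*log(cos(3*y))/3 + 5*cos(y/3)/3


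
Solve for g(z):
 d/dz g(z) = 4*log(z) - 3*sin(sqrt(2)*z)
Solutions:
 g(z) = C1 + 4*z*log(z) - 4*z + 3*sqrt(2)*cos(sqrt(2)*z)/2


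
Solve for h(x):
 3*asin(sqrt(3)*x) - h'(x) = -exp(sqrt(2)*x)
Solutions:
 h(x) = C1 + 3*x*asin(sqrt(3)*x) + sqrt(3)*sqrt(1 - 3*x^2) + sqrt(2)*exp(sqrt(2)*x)/2


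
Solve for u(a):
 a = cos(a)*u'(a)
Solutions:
 u(a) = C1 + Integral(a/cos(a), a)


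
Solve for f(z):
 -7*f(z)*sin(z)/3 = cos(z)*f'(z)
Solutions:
 f(z) = C1*cos(z)^(7/3)


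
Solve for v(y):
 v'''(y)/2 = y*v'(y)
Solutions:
 v(y) = C1 + Integral(C2*airyai(2^(1/3)*y) + C3*airybi(2^(1/3)*y), y)


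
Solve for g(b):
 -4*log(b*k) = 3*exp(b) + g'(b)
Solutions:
 g(b) = C1 - 4*b*log(b*k) + 4*b - 3*exp(b)


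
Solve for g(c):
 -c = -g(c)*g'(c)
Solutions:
 g(c) = -sqrt(C1 + c^2)
 g(c) = sqrt(C1 + c^2)


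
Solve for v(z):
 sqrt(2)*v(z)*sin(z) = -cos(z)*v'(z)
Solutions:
 v(z) = C1*cos(z)^(sqrt(2))


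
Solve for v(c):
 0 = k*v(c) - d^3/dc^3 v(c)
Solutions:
 v(c) = C1*exp(c*k^(1/3)) + C2*exp(c*k^(1/3)*(-1 + sqrt(3)*I)/2) + C3*exp(-c*k^(1/3)*(1 + sqrt(3)*I)/2)


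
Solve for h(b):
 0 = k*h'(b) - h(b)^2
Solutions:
 h(b) = -k/(C1*k + b)


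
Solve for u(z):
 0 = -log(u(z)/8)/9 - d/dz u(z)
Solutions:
 -9*Integral(1/(-log(_y) + 3*log(2)), (_y, u(z))) = C1 - z


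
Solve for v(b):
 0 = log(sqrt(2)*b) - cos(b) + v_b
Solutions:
 v(b) = C1 - b*log(b) - b*log(2)/2 + b + sin(b)


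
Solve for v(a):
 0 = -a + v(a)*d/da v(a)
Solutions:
 v(a) = -sqrt(C1 + a^2)
 v(a) = sqrt(C1 + a^2)


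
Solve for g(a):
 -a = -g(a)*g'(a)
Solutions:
 g(a) = -sqrt(C1 + a^2)
 g(a) = sqrt(C1 + a^2)


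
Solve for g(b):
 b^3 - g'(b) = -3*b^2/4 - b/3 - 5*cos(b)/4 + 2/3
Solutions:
 g(b) = C1 + b^4/4 + b^3/4 + b^2/6 - 2*b/3 + 5*sin(b)/4


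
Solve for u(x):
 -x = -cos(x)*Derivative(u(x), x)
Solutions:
 u(x) = C1 + Integral(x/cos(x), x)


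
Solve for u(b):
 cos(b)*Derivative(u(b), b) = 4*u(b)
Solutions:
 u(b) = C1*(sin(b)^2 + 2*sin(b) + 1)/(sin(b)^2 - 2*sin(b) + 1)


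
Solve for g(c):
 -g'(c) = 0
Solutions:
 g(c) = C1


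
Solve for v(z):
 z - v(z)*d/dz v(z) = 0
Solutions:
 v(z) = -sqrt(C1 + z^2)
 v(z) = sqrt(C1 + z^2)


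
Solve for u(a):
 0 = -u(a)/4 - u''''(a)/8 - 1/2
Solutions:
 u(a) = (C1*sin(2^(3/4)*a/2) + C2*cos(2^(3/4)*a/2))*exp(-2^(3/4)*a/2) + (C3*sin(2^(3/4)*a/2) + C4*cos(2^(3/4)*a/2))*exp(2^(3/4)*a/2) - 2


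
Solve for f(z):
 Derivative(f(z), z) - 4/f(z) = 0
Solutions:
 f(z) = -sqrt(C1 + 8*z)
 f(z) = sqrt(C1 + 8*z)


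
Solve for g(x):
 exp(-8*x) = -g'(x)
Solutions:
 g(x) = C1 + exp(-8*x)/8


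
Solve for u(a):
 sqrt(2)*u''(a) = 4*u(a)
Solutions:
 u(a) = C1*exp(-2^(3/4)*a) + C2*exp(2^(3/4)*a)


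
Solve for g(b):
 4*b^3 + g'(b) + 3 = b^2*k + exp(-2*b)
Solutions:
 g(b) = C1 - b^4 + b^3*k/3 - 3*b - exp(-2*b)/2


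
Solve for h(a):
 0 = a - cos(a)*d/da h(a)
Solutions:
 h(a) = C1 + Integral(a/cos(a), a)


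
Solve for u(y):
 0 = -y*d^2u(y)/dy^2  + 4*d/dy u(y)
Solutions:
 u(y) = C1 + C2*y^5


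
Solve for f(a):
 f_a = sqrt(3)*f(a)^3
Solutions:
 f(a) = -sqrt(2)*sqrt(-1/(C1 + sqrt(3)*a))/2
 f(a) = sqrt(2)*sqrt(-1/(C1 + sqrt(3)*a))/2


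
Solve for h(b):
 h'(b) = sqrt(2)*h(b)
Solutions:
 h(b) = C1*exp(sqrt(2)*b)


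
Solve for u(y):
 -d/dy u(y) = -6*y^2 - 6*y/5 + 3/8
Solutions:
 u(y) = C1 + 2*y^3 + 3*y^2/5 - 3*y/8


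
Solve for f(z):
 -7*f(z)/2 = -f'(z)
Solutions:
 f(z) = C1*exp(7*z/2)


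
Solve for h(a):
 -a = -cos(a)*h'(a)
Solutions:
 h(a) = C1 + Integral(a/cos(a), a)


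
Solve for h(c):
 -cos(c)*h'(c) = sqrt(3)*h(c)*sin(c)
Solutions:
 h(c) = C1*cos(c)^(sqrt(3))


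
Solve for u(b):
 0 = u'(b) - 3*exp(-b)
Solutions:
 u(b) = C1 - 3*exp(-b)


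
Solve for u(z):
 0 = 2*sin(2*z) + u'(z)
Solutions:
 u(z) = C1 + cos(2*z)


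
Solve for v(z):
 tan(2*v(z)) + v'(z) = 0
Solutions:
 v(z) = -asin(C1*exp(-2*z))/2 + pi/2
 v(z) = asin(C1*exp(-2*z))/2


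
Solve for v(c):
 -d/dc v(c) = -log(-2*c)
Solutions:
 v(c) = C1 + c*log(-c) + c*(-1 + log(2))


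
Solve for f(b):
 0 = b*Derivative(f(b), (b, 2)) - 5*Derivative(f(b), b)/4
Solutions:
 f(b) = C1 + C2*b^(9/4)


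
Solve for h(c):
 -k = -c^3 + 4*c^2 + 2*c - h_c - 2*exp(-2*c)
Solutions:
 h(c) = C1 - c^4/4 + 4*c^3/3 + c^2 + c*k + exp(-2*c)


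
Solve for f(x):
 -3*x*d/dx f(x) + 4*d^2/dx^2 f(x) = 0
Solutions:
 f(x) = C1 + C2*erfi(sqrt(6)*x/4)


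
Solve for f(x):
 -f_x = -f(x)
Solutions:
 f(x) = C1*exp(x)


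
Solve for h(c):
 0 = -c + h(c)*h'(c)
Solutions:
 h(c) = -sqrt(C1 + c^2)
 h(c) = sqrt(C1 + c^2)


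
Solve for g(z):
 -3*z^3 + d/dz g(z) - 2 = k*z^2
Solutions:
 g(z) = C1 + k*z^3/3 + 3*z^4/4 + 2*z


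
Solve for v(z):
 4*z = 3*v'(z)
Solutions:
 v(z) = C1 + 2*z^2/3


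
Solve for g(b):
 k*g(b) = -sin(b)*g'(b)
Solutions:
 g(b) = C1*exp(k*(-log(cos(b) - 1) + log(cos(b) + 1))/2)


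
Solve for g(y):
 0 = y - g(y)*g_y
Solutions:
 g(y) = -sqrt(C1 + y^2)
 g(y) = sqrt(C1 + y^2)


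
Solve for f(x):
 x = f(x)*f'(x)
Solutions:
 f(x) = -sqrt(C1 + x^2)
 f(x) = sqrt(C1 + x^2)


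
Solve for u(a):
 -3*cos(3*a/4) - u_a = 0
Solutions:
 u(a) = C1 - 4*sin(3*a/4)


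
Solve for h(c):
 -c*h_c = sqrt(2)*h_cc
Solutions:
 h(c) = C1 + C2*erf(2^(1/4)*c/2)


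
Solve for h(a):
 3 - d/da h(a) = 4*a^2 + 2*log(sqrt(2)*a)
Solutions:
 h(a) = C1 - 4*a^3/3 - 2*a*log(a) - a*log(2) + 5*a


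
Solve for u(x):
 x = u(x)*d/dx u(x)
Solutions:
 u(x) = -sqrt(C1 + x^2)
 u(x) = sqrt(C1 + x^2)


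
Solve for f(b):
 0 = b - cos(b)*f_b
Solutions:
 f(b) = C1 + Integral(b/cos(b), b)


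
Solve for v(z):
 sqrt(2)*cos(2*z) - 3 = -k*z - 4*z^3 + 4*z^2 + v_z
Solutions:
 v(z) = C1 + k*z^2/2 + z^4 - 4*z^3/3 - 3*z + sqrt(2)*sin(2*z)/2


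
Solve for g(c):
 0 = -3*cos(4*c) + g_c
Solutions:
 g(c) = C1 + 3*sin(4*c)/4


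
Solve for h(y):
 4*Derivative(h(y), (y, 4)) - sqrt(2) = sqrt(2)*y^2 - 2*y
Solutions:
 h(y) = C1 + C2*y + C3*y^2 + C4*y^3 + sqrt(2)*y^6/1440 - y^5/240 + sqrt(2)*y^4/96


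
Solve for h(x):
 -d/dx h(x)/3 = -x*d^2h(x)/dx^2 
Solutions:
 h(x) = C1 + C2*x^(4/3)


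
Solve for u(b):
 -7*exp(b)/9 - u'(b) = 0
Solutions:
 u(b) = C1 - 7*exp(b)/9


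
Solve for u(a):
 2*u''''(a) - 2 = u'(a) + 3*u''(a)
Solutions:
 u(a) = C1 + C2*exp(-a) + C3*exp(a*(1 - sqrt(3))/2) + C4*exp(a*(1 + sqrt(3))/2) - 2*a


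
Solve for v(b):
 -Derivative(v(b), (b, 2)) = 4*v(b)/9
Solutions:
 v(b) = C1*sin(2*b/3) + C2*cos(2*b/3)


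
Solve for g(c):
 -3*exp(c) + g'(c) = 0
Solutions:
 g(c) = C1 + 3*exp(c)


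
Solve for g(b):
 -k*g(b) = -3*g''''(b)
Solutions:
 g(b) = C1*exp(-3^(3/4)*b*k^(1/4)/3) + C2*exp(3^(3/4)*b*k^(1/4)/3) + C3*exp(-3^(3/4)*I*b*k^(1/4)/3) + C4*exp(3^(3/4)*I*b*k^(1/4)/3)


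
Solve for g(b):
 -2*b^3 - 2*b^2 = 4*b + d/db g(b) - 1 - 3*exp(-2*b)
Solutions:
 g(b) = C1 - b^4/2 - 2*b^3/3 - 2*b^2 + b - 3*exp(-2*b)/2


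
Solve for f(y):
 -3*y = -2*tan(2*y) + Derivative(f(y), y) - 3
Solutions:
 f(y) = C1 - 3*y^2/2 + 3*y - log(cos(2*y))


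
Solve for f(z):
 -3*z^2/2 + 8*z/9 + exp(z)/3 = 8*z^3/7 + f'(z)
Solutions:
 f(z) = C1 - 2*z^4/7 - z^3/2 + 4*z^2/9 + exp(z)/3


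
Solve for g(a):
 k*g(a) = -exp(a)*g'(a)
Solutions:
 g(a) = C1*exp(k*exp(-a))


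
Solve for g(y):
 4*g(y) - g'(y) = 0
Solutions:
 g(y) = C1*exp(4*y)


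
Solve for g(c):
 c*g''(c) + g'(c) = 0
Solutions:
 g(c) = C1 + C2*log(c)


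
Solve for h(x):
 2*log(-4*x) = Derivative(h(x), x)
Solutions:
 h(x) = C1 + 2*x*log(-x) + 2*x*(-1 + 2*log(2))


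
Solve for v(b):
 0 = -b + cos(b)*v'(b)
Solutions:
 v(b) = C1 + Integral(b/cos(b), b)


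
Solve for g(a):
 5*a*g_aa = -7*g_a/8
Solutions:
 g(a) = C1 + C2*a^(33/40)


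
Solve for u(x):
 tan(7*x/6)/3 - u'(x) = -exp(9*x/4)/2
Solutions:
 u(x) = C1 + 2*exp(9*x/4)/9 - 2*log(cos(7*x/6))/7


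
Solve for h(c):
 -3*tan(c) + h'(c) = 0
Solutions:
 h(c) = C1 - 3*log(cos(c))


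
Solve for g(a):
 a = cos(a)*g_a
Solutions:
 g(a) = C1 + Integral(a/cos(a), a)


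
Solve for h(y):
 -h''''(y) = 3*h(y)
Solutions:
 h(y) = (C1*sin(sqrt(2)*3^(1/4)*y/2) + C2*cos(sqrt(2)*3^(1/4)*y/2))*exp(-sqrt(2)*3^(1/4)*y/2) + (C3*sin(sqrt(2)*3^(1/4)*y/2) + C4*cos(sqrt(2)*3^(1/4)*y/2))*exp(sqrt(2)*3^(1/4)*y/2)


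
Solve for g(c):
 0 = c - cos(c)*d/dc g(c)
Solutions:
 g(c) = C1 + Integral(c/cos(c), c)


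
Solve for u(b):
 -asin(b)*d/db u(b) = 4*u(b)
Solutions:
 u(b) = C1*exp(-4*Integral(1/asin(b), b))


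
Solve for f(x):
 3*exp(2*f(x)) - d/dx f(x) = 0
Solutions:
 f(x) = log(-sqrt(-1/(C1 + 3*x))) - log(2)/2
 f(x) = log(-1/(C1 + 3*x))/2 - log(2)/2


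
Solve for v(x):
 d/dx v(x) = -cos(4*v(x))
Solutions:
 v(x) = -asin((C1 + exp(8*x))/(C1 - exp(8*x)))/4 + pi/4
 v(x) = asin((C1 + exp(8*x))/(C1 - exp(8*x)))/4


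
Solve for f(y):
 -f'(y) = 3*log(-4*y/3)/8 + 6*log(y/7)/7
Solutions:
 f(y) = C1 - 69*y*log(y)/56 + 3*y*(-14*log(2) + 7*log(3) + 23 + 16*log(7) - 7*I*pi)/56


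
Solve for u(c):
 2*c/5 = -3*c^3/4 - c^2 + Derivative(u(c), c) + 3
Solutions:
 u(c) = C1 + 3*c^4/16 + c^3/3 + c^2/5 - 3*c


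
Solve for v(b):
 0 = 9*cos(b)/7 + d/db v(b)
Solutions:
 v(b) = C1 - 9*sin(b)/7


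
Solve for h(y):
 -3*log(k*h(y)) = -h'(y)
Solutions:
 li(k*h(y))/k = C1 + 3*y


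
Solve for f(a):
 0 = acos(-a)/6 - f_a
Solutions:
 f(a) = C1 + a*acos(-a)/6 + sqrt(1 - a^2)/6


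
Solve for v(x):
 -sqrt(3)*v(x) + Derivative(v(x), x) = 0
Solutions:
 v(x) = C1*exp(sqrt(3)*x)


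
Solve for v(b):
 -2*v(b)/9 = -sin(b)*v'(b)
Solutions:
 v(b) = C1*(cos(b) - 1)^(1/9)/(cos(b) + 1)^(1/9)


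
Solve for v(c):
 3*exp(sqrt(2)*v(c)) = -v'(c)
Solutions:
 v(c) = sqrt(2)*(2*log(1/(C1 + 3*c)) - log(2))/4


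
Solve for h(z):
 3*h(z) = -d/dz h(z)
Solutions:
 h(z) = C1*exp(-3*z)


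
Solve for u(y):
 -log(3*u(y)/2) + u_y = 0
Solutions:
 Integral(1/(-log(_y) - log(3) + log(2)), (_y, u(y))) = C1 - y


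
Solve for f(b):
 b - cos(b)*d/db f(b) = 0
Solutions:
 f(b) = C1 + Integral(b/cos(b), b)


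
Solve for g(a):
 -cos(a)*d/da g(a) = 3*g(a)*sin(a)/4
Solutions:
 g(a) = C1*cos(a)^(3/4)


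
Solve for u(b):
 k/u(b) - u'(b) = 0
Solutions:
 u(b) = -sqrt(C1 + 2*b*k)
 u(b) = sqrt(C1 + 2*b*k)


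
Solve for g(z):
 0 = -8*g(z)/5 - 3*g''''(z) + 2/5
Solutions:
 g(z) = (C1*sin(15^(3/4)*2^(1/4)*z/15) + C2*cos(15^(3/4)*2^(1/4)*z/15))*exp(-15^(3/4)*2^(1/4)*z/15) + (C3*sin(15^(3/4)*2^(1/4)*z/15) + C4*cos(15^(3/4)*2^(1/4)*z/15))*exp(15^(3/4)*2^(1/4)*z/15) + 1/4


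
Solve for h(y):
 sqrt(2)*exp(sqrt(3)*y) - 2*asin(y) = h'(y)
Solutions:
 h(y) = C1 - 2*y*asin(y) - 2*sqrt(1 - y^2) + sqrt(6)*exp(sqrt(3)*y)/3


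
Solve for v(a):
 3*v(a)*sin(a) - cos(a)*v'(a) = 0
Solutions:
 v(a) = C1/cos(a)^3


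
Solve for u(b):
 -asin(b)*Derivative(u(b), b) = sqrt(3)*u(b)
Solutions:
 u(b) = C1*exp(-sqrt(3)*Integral(1/asin(b), b))


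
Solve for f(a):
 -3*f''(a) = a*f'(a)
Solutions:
 f(a) = C1 + C2*erf(sqrt(6)*a/6)


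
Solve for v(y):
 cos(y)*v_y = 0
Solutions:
 v(y) = C1


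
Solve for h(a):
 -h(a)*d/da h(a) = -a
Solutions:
 h(a) = -sqrt(C1 + a^2)
 h(a) = sqrt(C1 + a^2)


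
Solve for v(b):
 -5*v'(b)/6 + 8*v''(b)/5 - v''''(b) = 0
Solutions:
 v(b) = C1 + C2*exp(30^(1/3)*b*(16*30^(1/3)/(13*sqrt(105) + 375)^(1/3) + (13*sqrt(105) + 375)^(1/3))/60)*sin(10^(1/3)*3^(1/6)*b*(-3^(2/3)*(13*sqrt(105) + 375)^(1/3) + 48*10^(1/3)/(13*sqrt(105) + 375)^(1/3))/60) + C3*exp(30^(1/3)*b*(16*30^(1/3)/(13*sqrt(105) + 375)^(1/3) + (13*sqrt(105) + 375)^(1/3))/60)*cos(10^(1/3)*3^(1/6)*b*(-3^(2/3)*(13*sqrt(105) + 375)^(1/3) + 48*10^(1/3)/(13*sqrt(105) + 375)^(1/3))/60) + C4*exp(-30^(1/3)*b*(16*30^(1/3)/(13*sqrt(105) + 375)^(1/3) + (13*sqrt(105) + 375)^(1/3))/30)


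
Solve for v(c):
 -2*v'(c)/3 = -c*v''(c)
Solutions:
 v(c) = C1 + C2*c^(5/3)


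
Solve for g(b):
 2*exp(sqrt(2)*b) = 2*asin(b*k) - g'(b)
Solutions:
 g(b) = C1 + 2*Piecewise((b*asin(b*k) + sqrt(-b^2*k^2 + 1)/k, Ne(k, 0)), (0, True)) - sqrt(2)*exp(sqrt(2)*b)


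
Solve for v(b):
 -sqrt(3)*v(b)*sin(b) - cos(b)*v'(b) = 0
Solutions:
 v(b) = C1*cos(b)^(sqrt(3))


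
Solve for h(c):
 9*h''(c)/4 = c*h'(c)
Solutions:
 h(c) = C1 + C2*erfi(sqrt(2)*c/3)


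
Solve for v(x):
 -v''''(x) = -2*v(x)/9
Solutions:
 v(x) = C1*exp(-2^(1/4)*sqrt(3)*x/3) + C2*exp(2^(1/4)*sqrt(3)*x/3) + C3*sin(2^(1/4)*sqrt(3)*x/3) + C4*cos(2^(1/4)*sqrt(3)*x/3)


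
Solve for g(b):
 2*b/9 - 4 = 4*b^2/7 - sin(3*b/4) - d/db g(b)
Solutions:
 g(b) = C1 + 4*b^3/21 - b^2/9 + 4*b + 4*cos(3*b/4)/3


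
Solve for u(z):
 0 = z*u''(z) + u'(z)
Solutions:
 u(z) = C1 + C2*log(z)


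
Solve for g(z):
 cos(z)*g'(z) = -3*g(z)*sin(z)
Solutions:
 g(z) = C1*cos(z)^3


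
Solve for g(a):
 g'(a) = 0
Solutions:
 g(a) = C1


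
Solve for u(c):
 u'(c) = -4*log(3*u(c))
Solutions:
 Integral(1/(log(_y) + log(3)), (_y, u(c)))/4 = C1 - c


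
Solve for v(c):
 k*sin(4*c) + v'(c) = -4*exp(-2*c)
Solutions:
 v(c) = C1 + k*cos(4*c)/4 + 2*exp(-2*c)


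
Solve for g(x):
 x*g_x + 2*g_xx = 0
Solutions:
 g(x) = C1 + C2*erf(x/2)


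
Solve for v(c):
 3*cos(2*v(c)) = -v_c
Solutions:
 v(c) = -asin((C1 + exp(12*c))/(C1 - exp(12*c)))/2 + pi/2
 v(c) = asin((C1 + exp(12*c))/(C1 - exp(12*c)))/2


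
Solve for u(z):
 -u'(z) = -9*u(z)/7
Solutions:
 u(z) = C1*exp(9*z/7)


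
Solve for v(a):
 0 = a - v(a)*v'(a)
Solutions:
 v(a) = -sqrt(C1 + a^2)
 v(a) = sqrt(C1 + a^2)


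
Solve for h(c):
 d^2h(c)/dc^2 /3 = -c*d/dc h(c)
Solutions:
 h(c) = C1 + C2*erf(sqrt(6)*c/2)


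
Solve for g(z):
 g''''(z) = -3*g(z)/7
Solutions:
 g(z) = (C1*sin(sqrt(2)*3^(1/4)*7^(3/4)*z/14) + C2*cos(sqrt(2)*3^(1/4)*7^(3/4)*z/14))*exp(-sqrt(2)*3^(1/4)*7^(3/4)*z/14) + (C3*sin(sqrt(2)*3^(1/4)*7^(3/4)*z/14) + C4*cos(sqrt(2)*3^(1/4)*7^(3/4)*z/14))*exp(sqrt(2)*3^(1/4)*7^(3/4)*z/14)


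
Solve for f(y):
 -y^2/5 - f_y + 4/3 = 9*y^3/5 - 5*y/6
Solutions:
 f(y) = C1 - 9*y^4/20 - y^3/15 + 5*y^2/12 + 4*y/3


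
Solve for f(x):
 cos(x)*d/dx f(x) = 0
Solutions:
 f(x) = C1


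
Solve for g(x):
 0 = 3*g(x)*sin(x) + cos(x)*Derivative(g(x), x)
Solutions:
 g(x) = C1*cos(x)^3


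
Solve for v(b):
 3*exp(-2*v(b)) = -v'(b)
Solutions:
 v(b) = log(-sqrt(C1 - 6*b))
 v(b) = log(C1 - 6*b)/2


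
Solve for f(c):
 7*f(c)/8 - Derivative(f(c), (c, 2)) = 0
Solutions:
 f(c) = C1*exp(-sqrt(14)*c/4) + C2*exp(sqrt(14)*c/4)


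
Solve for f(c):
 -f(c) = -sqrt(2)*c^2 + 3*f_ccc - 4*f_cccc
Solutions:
 f(c) = C1*exp(c*(-2 - 11/(199 + 6*sqrt(1137))^(1/3) + (199 + 6*sqrt(1137))^(1/3))/24)*sin(sqrt(3)*c*(11/(199 + 6*sqrt(1137))^(1/3) + (199 + 6*sqrt(1137))^(1/3))/24) + C2*exp(c*(-2 - 11/(199 + 6*sqrt(1137))^(1/3) + (199 + 6*sqrt(1137))^(1/3))/24)*cos(sqrt(3)*c*(11/(199 + 6*sqrt(1137))^(1/3) + (199 + 6*sqrt(1137))^(1/3))/24) + C3*exp(c) + C4*exp(c*(-(199 + 6*sqrt(1137))^(1/3) - 1 + 11/(199 + 6*sqrt(1137))^(1/3))/12) + sqrt(2)*c^2


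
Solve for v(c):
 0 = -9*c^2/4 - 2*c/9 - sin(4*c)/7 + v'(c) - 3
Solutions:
 v(c) = C1 + 3*c^3/4 + c^2/9 + 3*c - cos(4*c)/28


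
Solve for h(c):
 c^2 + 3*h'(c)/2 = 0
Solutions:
 h(c) = C1 - 2*c^3/9


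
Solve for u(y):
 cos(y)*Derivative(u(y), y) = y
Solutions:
 u(y) = C1 + Integral(y/cos(y), y)


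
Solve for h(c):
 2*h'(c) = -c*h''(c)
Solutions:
 h(c) = C1 + C2/c


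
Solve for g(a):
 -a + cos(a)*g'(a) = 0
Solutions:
 g(a) = C1 + Integral(a/cos(a), a)


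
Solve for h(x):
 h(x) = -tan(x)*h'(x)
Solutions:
 h(x) = C1/sin(x)


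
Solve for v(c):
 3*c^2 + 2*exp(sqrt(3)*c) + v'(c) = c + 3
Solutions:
 v(c) = C1 - c^3 + c^2/2 + 3*c - 2*sqrt(3)*exp(sqrt(3)*c)/3


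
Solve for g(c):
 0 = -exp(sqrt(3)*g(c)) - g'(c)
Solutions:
 g(c) = sqrt(3)*(2*log(1/(C1 + c)) - log(3))/6


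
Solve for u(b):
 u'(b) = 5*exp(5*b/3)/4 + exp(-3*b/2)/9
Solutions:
 u(b) = C1 + 3*exp(5*b/3)/4 - 2*exp(-3*b/2)/27


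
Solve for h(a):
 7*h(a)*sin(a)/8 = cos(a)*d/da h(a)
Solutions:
 h(a) = C1/cos(a)^(7/8)


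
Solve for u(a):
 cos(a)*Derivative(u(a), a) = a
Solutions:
 u(a) = C1 + Integral(a/cos(a), a)


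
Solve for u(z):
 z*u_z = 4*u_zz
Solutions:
 u(z) = C1 + C2*erfi(sqrt(2)*z/4)


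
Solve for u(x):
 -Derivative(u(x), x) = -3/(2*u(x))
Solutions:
 u(x) = -sqrt(C1 + 3*x)
 u(x) = sqrt(C1 + 3*x)


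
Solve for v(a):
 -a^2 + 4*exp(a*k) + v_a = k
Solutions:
 v(a) = C1 + a^3/3 + a*k - 4*exp(a*k)/k


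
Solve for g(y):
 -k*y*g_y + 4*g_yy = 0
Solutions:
 g(y) = Piecewise((-sqrt(2)*sqrt(pi)*C1*erf(sqrt(2)*y*sqrt(-k)/4)/sqrt(-k) - C2, (k > 0) | (k < 0)), (-C1*y - C2, True))


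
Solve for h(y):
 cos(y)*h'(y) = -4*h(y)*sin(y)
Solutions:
 h(y) = C1*cos(y)^4


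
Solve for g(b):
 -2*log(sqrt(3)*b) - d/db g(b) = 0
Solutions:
 g(b) = C1 - 2*b*log(b) - b*log(3) + 2*b


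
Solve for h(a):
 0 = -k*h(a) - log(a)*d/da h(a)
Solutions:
 h(a) = C1*exp(-k*li(a))


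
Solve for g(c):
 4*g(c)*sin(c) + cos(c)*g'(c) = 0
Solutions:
 g(c) = C1*cos(c)^4


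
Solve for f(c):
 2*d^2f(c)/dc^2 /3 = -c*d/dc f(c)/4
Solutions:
 f(c) = C1 + C2*erf(sqrt(3)*c/4)


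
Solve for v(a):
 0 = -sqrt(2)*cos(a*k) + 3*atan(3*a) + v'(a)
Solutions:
 v(a) = C1 - 3*a*atan(3*a) + sqrt(2)*Piecewise((sin(a*k)/k, Ne(k, 0)), (a, True)) + log(9*a^2 + 1)/2


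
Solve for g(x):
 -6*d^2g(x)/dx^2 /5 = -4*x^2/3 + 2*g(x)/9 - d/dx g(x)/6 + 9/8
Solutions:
 g(x) = 6*x^2 + 9*x + (C1*sin(sqrt(935)*x/72) + C2*cos(sqrt(935)*x/72))*exp(5*x/72) - 5049/80


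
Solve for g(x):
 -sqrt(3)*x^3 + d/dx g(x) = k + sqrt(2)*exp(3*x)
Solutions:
 g(x) = C1 + k*x + sqrt(3)*x^4/4 + sqrt(2)*exp(3*x)/3


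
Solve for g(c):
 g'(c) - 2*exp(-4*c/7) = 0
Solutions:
 g(c) = C1 - 7*exp(-4*c/7)/2


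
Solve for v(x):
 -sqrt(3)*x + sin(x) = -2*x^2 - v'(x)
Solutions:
 v(x) = C1 - 2*x^3/3 + sqrt(3)*x^2/2 + cos(x)


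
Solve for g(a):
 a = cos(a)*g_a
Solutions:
 g(a) = C1 + Integral(a/cos(a), a)


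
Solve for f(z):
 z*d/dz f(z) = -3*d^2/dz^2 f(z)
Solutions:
 f(z) = C1 + C2*erf(sqrt(6)*z/6)


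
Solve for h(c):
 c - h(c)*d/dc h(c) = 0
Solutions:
 h(c) = -sqrt(C1 + c^2)
 h(c) = sqrt(C1 + c^2)


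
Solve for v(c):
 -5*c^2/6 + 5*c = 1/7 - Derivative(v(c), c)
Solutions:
 v(c) = C1 + 5*c^3/18 - 5*c^2/2 + c/7


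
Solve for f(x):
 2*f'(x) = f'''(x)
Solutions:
 f(x) = C1 + C2*exp(-sqrt(2)*x) + C3*exp(sqrt(2)*x)


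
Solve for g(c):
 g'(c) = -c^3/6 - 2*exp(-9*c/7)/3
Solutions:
 g(c) = C1 - c^4/24 + 14*exp(-9*c/7)/27


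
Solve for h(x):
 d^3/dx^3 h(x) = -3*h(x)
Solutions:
 h(x) = C3*exp(-3^(1/3)*x) + (C1*sin(3^(5/6)*x/2) + C2*cos(3^(5/6)*x/2))*exp(3^(1/3)*x/2)


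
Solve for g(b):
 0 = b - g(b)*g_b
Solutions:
 g(b) = -sqrt(C1 + b^2)
 g(b) = sqrt(C1 + b^2)


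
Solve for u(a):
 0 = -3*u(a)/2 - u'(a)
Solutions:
 u(a) = C1*exp(-3*a/2)


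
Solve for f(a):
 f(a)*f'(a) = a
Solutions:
 f(a) = -sqrt(C1 + a^2)
 f(a) = sqrt(C1 + a^2)


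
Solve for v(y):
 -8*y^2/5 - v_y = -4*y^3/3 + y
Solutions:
 v(y) = C1 + y^4/3 - 8*y^3/15 - y^2/2


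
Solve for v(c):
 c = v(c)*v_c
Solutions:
 v(c) = -sqrt(C1 + c^2)
 v(c) = sqrt(C1 + c^2)


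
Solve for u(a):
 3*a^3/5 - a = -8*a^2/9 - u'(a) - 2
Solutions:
 u(a) = C1 - 3*a^4/20 - 8*a^3/27 + a^2/2 - 2*a


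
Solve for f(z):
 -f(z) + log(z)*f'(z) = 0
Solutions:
 f(z) = C1*exp(li(z))


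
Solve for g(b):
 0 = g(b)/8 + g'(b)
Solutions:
 g(b) = C1*exp(-b/8)


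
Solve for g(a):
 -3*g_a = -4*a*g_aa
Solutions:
 g(a) = C1 + C2*a^(7/4)


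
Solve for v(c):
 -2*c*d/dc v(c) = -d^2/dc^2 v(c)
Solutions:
 v(c) = C1 + C2*erfi(c)


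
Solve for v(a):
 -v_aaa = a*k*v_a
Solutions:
 v(a) = C1 + Integral(C2*airyai(a*(-k)^(1/3)) + C3*airybi(a*(-k)^(1/3)), a)


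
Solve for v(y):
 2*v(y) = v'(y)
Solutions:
 v(y) = C1*exp(2*y)


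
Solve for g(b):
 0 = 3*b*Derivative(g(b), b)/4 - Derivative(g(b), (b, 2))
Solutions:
 g(b) = C1 + C2*erfi(sqrt(6)*b/4)


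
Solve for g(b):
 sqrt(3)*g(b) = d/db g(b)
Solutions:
 g(b) = C1*exp(sqrt(3)*b)


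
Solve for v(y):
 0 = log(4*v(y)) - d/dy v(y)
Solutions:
 -Integral(1/(log(_y) + 2*log(2)), (_y, v(y))) = C1 - y


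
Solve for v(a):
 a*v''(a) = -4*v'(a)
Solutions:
 v(a) = C1 + C2/a^3


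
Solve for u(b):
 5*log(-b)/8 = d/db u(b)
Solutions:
 u(b) = C1 + 5*b*log(-b)/8 - 5*b/8


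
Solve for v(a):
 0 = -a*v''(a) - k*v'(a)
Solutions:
 v(a) = C1 + a^(1 - re(k))*(C2*sin(log(a)*Abs(im(k))) + C3*cos(log(a)*im(k)))


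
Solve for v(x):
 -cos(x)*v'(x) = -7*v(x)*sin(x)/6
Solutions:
 v(x) = C1/cos(x)^(7/6)


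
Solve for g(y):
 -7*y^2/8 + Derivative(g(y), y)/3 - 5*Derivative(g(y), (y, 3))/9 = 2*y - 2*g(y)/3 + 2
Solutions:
 g(y) = C1*exp(-5^(1/3)*y*(5^(1/3)/(2*sqrt(55) + 15)^(1/3) + (2*sqrt(55) + 15)^(1/3))/10)*sin(sqrt(3)*5^(1/3)*y*(-(2*sqrt(55) + 15)^(1/3) + 5^(1/3)/(2*sqrt(55) + 15)^(1/3))/10) + C2*exp(-5^(1/3)*y*(5^(1/3)/(2*sqrt(55) + 15)^(1/3) + (2*sqrt(55) + 15)^(1/3))/10)*cos(sqrt(3)*5^(1/3)*y*(-(2*sqrt(55) + 15)^(1/3) + 5^(1/3)/(2*sqrt(55) + 15)^(1/3))/10) + C3*exp(5^(1/3)*y*(5^(1/3)/(2*sqrt(55) + 15)^(1/3) + (2*sqrt(55) + 15)^(1/3))/5) + 21*y^2/16 + 27*y/16 + 69/32


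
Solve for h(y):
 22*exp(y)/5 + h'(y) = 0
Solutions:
 h(y) = C1 - 22*exp(y)/5


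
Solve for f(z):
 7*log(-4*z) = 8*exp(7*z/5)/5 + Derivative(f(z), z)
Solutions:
 f(z) = C1 + 7*z*log(-z) + 7*z*(-1 + 2*log(2)) - 8*exp(7*z/5)/7


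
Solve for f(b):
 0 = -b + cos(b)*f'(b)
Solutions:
 f(b) = C1 + Integral(b/cos(b), b)


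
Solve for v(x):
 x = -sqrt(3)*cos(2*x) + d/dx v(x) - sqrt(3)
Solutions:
 v(x) = C1 + x^2/2 + sqrt(3)*(x + sin(x)*cos(x))


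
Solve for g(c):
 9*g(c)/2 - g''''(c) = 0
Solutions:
 g(c) = C1*exp(-2^(3/4)*sqrt(3)*c/2) + C2*exp(2^(3/4)*sqrt(3)*c/2) + C3*sin(2^(3/4)*sqrt(3)*c/2) + C4*cos(2^(3/4)*sqrt(3)*c/2)


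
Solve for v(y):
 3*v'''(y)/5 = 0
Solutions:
 v(y) = C1 + C2*y + C3*y^2


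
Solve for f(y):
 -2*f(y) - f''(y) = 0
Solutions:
 f(y) = C1*sin(sqrt(2)*y) + C2*cos(sqrt(2)*y)


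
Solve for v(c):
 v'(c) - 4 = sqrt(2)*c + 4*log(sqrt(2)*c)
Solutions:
 v(c) = C1 + sqrt(2)*c^2/2 + 4*c*log(c) + c*log(4)


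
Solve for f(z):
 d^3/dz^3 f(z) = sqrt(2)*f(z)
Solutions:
 f(z) = C3*exp(2^(1/6)*z) + (C1*sin(2^(1/6)*sqrt(3)*z/2) + C2*cos(2^(1/6)*sqrt(3)*z/2))*exp(-2^(1/6)*z/2)


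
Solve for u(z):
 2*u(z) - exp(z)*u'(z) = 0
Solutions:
 u(z) = C1*exp(-2*exp(-z))


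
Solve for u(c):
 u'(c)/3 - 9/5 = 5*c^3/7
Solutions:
 u(c) = C1 + 15*c^4/28 + 27*c/5


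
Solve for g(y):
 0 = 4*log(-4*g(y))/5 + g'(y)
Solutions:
 5*Integral(1/(log(-_y) + 2*log(2)), (_y, g(y)))/4 = C1 - y


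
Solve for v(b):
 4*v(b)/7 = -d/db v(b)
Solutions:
 v(b) = C1*exp(-4*b/7)


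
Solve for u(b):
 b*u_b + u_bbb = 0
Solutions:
 u(b) = C1 + Integral(C2*airyai(-b) + C3*airybi(-b), b)


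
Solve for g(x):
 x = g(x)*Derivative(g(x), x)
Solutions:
 g(x) = -sqrt(C1 + x^2)
 g(x) = sqrt(C1 + x^2)


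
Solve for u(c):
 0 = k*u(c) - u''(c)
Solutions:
 u(c) = C1*exp(-c*sqrt(k)) + C2*exp(c*sqrt(k))


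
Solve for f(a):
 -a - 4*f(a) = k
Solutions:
 f(a) = -a/4 - k/4


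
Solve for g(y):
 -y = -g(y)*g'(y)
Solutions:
 g(y) = -sqrt(C1 + y^2)
 g(y) = sqrt(C1 + y^2)


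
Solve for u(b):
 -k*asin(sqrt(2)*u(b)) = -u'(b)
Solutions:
 Integral(1/asin(sqrt(2)*_y), (_y, u(b))) = C1 + b*k


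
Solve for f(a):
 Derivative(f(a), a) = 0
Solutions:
 f(a) = C1


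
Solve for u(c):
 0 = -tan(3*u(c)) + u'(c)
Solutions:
 u(c) = -asin(C1*exp(3*c))/3 + pi/3
 u(c) = asin(C1*exp(3*c))/3


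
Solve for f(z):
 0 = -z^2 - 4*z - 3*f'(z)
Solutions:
 f(z) = C1 - z^3/9 - 2*z^2/3


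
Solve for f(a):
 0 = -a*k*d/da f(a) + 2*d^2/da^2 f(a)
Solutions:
 f(a) = Piecewise((-sqrt(pi)*C1*erf(a*sqrt(-k)/2)/sqrt(-k) - C2, (k > 0) | (k < 0)), (-C1*a - C2, True))


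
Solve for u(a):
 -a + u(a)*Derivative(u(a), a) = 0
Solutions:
 u(a) = -sqrt(C1 + a^2)
 u(a) = sqrt(C1 + a^2)


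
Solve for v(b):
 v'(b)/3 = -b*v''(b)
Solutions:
 v(b) = C1 + C2*b^(2/3)


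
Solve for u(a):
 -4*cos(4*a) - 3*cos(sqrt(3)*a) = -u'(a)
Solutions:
 u(a) = C1 + sin(4*a) + sqrt(3)*sin(sqrt(3)*a)


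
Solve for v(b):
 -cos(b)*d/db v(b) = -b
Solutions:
 v(b) = C1 + Integral(b/cos(b), b)


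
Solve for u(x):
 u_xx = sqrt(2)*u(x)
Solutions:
 u(x) = C1*exp(-2^(1/4)*x) + C2*exp(2^(1/4)*x)


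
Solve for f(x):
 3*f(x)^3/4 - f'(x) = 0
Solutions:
 f(x) = -sqrt(2)*sqrt(-1/(C1 + 3*x))
 f(x) = sqrt(2)*sqrt(-1/(C1 + 3*x))


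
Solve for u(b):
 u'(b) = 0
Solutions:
 u(b) = C1


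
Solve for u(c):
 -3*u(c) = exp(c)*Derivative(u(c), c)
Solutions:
 u(c) = C1*exp(3*exp(-c))


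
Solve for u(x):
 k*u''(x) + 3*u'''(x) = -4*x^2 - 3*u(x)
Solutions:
 u(x) = C1*exp(-x*(2*2^(1/3)*k^2/(2*k^3 + sqrt(-4*k^6 + (2*k^3 + 729)^2) + 729)^(1/3) + 2*k + 2^(2/3)*(2*k^3 + sqrt(-4*k^6 + (2*k^3 + 729)^2) + 729)^(1/3))/18) + C2*exp(x*(-8*2^(1/3)*k^2/((-1 + sqrt(3)*I)*(2*k^3 + sqrt(-4*k^6 + (2*k^3 + 729)^2) + 729)^(1/3)) - 4*k + 2^(2/3)*(2*k^3 + sqrt(-4*k^6 + (2*k^3 + 729)^2) + 729)^(1/3) - 2^(2/3)*sqrt(3)*I*(2*k^3 + sqrt(-4*k^6 + (2*k^3 + 729)^2) + 729)^(1/3))/36) + C3*exp(x*(8*2^(1/3)*k^2/((1 + sqrt(3)*I)*(2*k^3 + sqrt(-4*k^6 + (2*k^3 + 729)^2) + 729)^(1/3)) - 4*k + 2^(2/3)*(2*k^3 + sqrt(-4*k^6 + (2*k^3 + 729)^2) + 729)^(1/3) + 2^(2/3)*sqrt(3)*I*(2*k^3 + sqrt(-4*k^6 + (2*k^3 + 729)^2) + 729)^(1/3))/36) + 8*k/9 - 4*x^2/3


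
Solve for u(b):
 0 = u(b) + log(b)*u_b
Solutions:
 u(b) = C1*exp(-li(b))


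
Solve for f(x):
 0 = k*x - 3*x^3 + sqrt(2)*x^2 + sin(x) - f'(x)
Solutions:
 f(x) = C1 + k*x^2/2 - 3*x^4/4 + sqrt(2)*x^3/3 - cos(x)


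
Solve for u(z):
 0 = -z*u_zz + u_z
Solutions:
 u(z) = C1 + C2*z^2


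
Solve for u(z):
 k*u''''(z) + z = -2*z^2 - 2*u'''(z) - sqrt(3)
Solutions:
 u(z) = C1 + C2*z + C3*z^2 + C4*exp(-2*z/k) - z^5/60 + z^4*(2*k - 1)/48 + z^3*(-2*k^2 + k - 2*sqrt(3))/24


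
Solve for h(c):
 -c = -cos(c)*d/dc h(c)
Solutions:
 h(c) = C1 + Integral(c/cos(c), c)


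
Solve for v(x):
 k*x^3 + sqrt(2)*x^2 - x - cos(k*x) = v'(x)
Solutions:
 v(x) = C1 + k*x^4/4 + sqrt(2)*x^3/3 - x^2/2 - sin(k*x)/k


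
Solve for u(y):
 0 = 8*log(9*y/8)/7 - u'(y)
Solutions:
 u(y) = C1 + 8*y*log(y)/7 - 24*y*log(2)/7 - 8*y/7 + 16*y*log(3)/7


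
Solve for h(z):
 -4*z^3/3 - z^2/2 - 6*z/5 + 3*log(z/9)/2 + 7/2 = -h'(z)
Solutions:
 h(z) = C1 + z^4/3 + z^3/6 + 3*z^2/5 - 3*z*log(z)/2 - 2*z + 3*z*log(3)


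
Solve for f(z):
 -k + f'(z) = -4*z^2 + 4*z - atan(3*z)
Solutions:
 f(z) = C1 + k*z - 4*z^3/3 + 2*z^2 - z*atan(3*z) + log(9*z^2 + 1)/6


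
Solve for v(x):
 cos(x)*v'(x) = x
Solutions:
 v(x) = C1 + Integral(x/cos(x), x)


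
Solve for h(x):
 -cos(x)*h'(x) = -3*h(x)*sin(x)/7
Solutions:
 h(x) = C1/cos(x)^(3/7)


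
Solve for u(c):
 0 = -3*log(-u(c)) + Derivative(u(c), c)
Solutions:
 -li(-u(c)) = C1 + 3*c


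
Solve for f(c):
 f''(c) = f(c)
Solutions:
 f(c) = C1*exp(-c) + C2*exp(c)


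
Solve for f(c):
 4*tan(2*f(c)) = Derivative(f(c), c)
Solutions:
 f(c) = -asin(C1*exp(8*c))/2 + pi/2
 f(c) = asin(C1*exp(8*c))/2


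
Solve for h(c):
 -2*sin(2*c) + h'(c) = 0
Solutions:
 h(c) = C1 - cos(2*c)


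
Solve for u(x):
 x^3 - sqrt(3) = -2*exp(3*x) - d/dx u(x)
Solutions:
 u(x) = C1 - x^4/4 + sqrt(3)*x - 2*exp(3*x)/3


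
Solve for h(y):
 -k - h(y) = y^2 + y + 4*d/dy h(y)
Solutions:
 h(y) = C1*exp(-y/4) - k - y^2 + 7*y - 28


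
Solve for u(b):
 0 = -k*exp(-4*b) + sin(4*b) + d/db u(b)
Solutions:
 u(b) = C1 - k*exp(-4*b)/4 + cos(4*b)/4


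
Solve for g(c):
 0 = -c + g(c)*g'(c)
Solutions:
 g(c) = -sqrt(C1 + c^2)
 g(c) = sqrt(C1 + c^2)


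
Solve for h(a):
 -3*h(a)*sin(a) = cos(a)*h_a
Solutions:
 h(a) = C1*cos(a)^3


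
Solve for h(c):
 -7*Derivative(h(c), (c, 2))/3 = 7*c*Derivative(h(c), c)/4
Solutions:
 h(c) = C1 + C2*erf(sqrt(6)*c/4)


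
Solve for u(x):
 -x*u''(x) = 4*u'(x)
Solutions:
 u(x) = C1 + C2/x^3


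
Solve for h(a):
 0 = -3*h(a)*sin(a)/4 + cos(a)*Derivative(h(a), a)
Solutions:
 h(a) = C1/cos(a)^(3/4)


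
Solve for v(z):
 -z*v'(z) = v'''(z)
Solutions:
 v(z) = C1 + Integral(C2*airyai(-z) + C3*airybi(-z), z)


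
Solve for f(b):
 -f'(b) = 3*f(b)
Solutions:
 f(b) = C1*exp(-3*b)


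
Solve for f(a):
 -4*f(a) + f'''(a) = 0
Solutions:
 f(a) = C3*exp(2^(2/3)*a) + (C1*sin(2^(2/3)*sqrt(3)*a/2) + C2*cos(2^(2/3)*sqrt(3)*a/2))*exp(-2^(2/3)*a/2)


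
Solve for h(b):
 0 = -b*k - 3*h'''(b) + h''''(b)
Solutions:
 h(b) = C1 + C2*b + C3*b^2 + C4*exp(3*b) - b^4*k/72 - b^3*k/54


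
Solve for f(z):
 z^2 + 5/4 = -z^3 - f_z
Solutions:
 f(z) = C1 - z^4/4 - z^3/3 - 5*z/4


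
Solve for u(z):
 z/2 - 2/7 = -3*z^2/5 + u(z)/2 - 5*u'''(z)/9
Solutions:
 u(z) = C3*exp(30^(2/3)*z/10) + 6*z^2/5 + z + (C1*sin(3*10^(2/3)*3^(1/6)*z/20) + C2*cos(3*10^(2/3)*3^(1/6)*z/20))*exp(-30^(2/3)*z/20) - 4/7


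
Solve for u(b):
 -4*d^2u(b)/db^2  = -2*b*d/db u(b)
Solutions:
 u(b) = C1 + C2*erfi(b/2)


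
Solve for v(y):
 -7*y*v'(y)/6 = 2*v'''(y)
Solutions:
 v(y) = C1 + Integral(C2*airyai(-126^(1/3)*y/6) + C3*airybi(-126^(1/3)*y/6), y)


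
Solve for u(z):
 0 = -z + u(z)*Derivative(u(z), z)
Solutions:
 u(z) = -sqrt(C1 + z^2)
 u(z) = sqrt(C1 + z^2)


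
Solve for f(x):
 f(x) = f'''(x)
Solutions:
 f(x) = C3*exp(x) + (C1*sin(sqrt(3)*x/2) + C2*cos(sqrt(3)*x/2))*exp(-x/2)


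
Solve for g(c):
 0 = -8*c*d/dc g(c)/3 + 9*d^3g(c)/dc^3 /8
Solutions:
 g(c) = C1 + Integral(C2*airyai(4*c/3) + C3*airybi(4*c/3), c)


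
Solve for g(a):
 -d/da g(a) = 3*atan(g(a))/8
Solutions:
 Integral(1/atan(_y), (_y, g(a))) = C1 - 3*a/8


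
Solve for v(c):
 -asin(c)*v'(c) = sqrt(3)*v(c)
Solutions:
 v(c) = C1*exp(-sqrt(3)*Integral(1/asin(c), c))


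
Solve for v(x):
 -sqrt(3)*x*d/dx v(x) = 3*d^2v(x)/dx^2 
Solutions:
 v(x) = C1 + C2*erf(sqrt(2)*3^(3/4)*x/6)


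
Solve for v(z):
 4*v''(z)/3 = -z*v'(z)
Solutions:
 v(z) = C1 + C2*erf(sqrt(6)*z/4)


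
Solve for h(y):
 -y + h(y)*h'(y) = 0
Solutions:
 h(y) = -sqrt(C1 + y^2)
 h(y) = sqrt(C1 + y^2)
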